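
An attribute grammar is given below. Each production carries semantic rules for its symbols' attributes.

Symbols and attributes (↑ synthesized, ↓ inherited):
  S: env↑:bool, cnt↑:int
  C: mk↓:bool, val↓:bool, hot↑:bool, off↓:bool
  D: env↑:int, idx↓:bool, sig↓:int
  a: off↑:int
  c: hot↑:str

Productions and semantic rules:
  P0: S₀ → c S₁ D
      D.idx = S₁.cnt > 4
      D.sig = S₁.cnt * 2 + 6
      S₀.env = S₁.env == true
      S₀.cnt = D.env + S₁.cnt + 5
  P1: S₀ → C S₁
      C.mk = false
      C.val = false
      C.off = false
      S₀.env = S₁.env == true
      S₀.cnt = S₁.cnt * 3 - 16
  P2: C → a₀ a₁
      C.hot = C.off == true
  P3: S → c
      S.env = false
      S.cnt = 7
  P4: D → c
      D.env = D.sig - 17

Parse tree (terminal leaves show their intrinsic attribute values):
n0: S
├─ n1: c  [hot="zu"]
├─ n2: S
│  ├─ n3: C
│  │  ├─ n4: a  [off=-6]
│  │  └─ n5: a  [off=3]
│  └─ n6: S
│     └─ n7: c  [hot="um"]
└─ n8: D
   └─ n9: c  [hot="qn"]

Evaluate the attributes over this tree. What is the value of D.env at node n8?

-1

1. n1.hot = "zu"  [terminal]
2. n3.mk = false  [false]
3. n3.val = false  [false]
4. n3.off = false  [false]
5. n4.off = -6  [terminal]
6. n5.off = 3  [terminal]
7. n3.hot = false  [C.off == true]
8. n7.hot = "um"  [terminal]
9. n6.env = false  [false]
10. n6.cnt = 7  [7]
11. n2.env = false  [S₁.env == true]
12. n2.cnt = 5  [S₁.cnt * 3 - 16]
13. n8.idx = true  [S₁.cnt > 4]
14. n8.sig = 16  [S₁.cnt * 2 + 6]
15. n9.hot = "qn"  [terminal]
16. n8.env = -1  [D.sig - 17]
17. n0.env = false  [S₁.env == true]
18. n0.cnt = 9  [D.env + S₁.cnt + 5]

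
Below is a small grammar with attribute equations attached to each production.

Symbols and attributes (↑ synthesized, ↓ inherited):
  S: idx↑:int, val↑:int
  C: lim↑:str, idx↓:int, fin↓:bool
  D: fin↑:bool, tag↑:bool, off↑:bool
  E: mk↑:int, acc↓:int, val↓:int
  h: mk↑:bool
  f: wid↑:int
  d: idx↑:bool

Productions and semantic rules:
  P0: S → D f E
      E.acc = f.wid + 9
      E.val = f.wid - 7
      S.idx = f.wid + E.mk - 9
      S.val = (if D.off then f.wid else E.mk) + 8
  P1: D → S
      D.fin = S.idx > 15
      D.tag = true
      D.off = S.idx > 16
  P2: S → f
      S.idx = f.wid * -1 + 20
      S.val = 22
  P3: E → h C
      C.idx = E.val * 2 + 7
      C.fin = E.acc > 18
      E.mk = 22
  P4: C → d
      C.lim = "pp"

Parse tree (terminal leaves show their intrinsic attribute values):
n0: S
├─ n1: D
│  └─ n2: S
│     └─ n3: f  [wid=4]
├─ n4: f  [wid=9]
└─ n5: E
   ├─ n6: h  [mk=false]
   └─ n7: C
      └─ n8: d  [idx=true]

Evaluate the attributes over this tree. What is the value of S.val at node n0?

1. n3.wid = 4  [terminal]
2. n2.idx = 16  [f.wid * -1 + 20]
3. n2.val = 22  [22]
4. n1.fin = true  [S.idx > 15]
5. n1.tag = true  [true]
6. n1.off = false  [S.idx > 16]
7. n4.wid = 9  [terminal]
8. n5.acc = 18  [f.wid + 9]
9. n5.val = 2  [f.wid - 7]
10. n6.mk = false  [terminal]
11. n7.idx = 11  [E.val * 2 + 7]
12. n7.fin = false  [E.acc > 18]
13. n8.idx = true  [terminal]
14. n7.lim = "pp"  ["pp"]
15. n5.mk = 22  [22]
16. n0.idx = 22  [f.wid + E.mk - 9]
17. n0.val = 30  [(if D.off then f.wid else E.mk) + 8]

30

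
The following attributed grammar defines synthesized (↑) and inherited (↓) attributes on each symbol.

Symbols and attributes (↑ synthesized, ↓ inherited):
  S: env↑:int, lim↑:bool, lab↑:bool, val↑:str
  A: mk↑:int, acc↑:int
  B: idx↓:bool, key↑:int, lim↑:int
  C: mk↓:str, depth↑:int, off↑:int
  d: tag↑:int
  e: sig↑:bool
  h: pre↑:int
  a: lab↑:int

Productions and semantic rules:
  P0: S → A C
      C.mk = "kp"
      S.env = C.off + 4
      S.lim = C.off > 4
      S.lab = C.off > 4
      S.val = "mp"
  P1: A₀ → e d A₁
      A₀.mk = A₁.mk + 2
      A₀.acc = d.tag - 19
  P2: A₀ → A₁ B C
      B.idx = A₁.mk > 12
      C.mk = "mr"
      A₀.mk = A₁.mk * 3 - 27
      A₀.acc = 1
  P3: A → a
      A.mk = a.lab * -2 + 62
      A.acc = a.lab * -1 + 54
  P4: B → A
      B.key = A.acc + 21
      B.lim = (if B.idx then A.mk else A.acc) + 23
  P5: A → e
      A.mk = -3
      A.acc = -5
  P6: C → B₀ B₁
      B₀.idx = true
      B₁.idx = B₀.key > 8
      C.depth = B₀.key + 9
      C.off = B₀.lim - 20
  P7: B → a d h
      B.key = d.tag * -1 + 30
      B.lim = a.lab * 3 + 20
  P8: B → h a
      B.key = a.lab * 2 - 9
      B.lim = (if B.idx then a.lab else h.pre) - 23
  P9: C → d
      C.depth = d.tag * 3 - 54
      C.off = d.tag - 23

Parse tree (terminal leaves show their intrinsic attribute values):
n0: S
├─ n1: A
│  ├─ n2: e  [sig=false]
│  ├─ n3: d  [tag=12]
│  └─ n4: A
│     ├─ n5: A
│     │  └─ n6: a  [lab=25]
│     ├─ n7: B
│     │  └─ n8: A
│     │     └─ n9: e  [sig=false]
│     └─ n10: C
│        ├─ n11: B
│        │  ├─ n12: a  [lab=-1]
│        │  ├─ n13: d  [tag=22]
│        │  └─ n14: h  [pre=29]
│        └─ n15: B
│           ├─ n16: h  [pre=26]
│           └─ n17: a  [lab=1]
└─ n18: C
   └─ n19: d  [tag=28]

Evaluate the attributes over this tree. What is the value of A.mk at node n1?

11

1. n2.sig = false  [terminal]
2. n3.tag = 12  [terminal]
3. n6.lab = 25  [terminal]
4. n5.mk = 12  [a.lab * -2 + 62]
5. n5.acc = 29  [a.lab * -1 + 54]
6. n7.idx = false  [A₁.mk > 12]
7. n9.sig = false  [terminal]
8. n8.mk = -3  [-3]
9. n8.acc = -5  [-5]
10. n7.key = 16  [A.acc + 21]
11. n7.lim = 18  [(if B.idx then A.mk else A.acc) + 23]
12. n10.mk = "mr"  ["mr"]
13. n11.idx = true  [true]
14. n12.lab = -1  [terminal]
15. n13.tag = 22  [terminal]
16. n14.pre = 29  [terminal]
17. n11.key = 8  [d.tag * -1 + 30]
18. n11.lim = 17  [a.lab * 3 + 20]
19. n15.idx = false  [B₀.key > 8]
20. n16.pre = 26  [terminal]
21. n17.lab = 1  [terminal]
22. n15.key = -7  [a.lab * 2 - 9]
23. n15.lim = 3  [(if B.idx then a.lab else h.pre) - 23]
24. n10.depth = 17  [B₀.key + 9]
25. n10.off = -3  [B₀.lim - 20]
26. n4.mk = 9  [A₁.mk * 3 - 27]
27. n4.acc = 1  [1]
28. n1.mk = 11  [A₁.mk + 2]
29. n1.acc = -7  [d.tag - 19]
30. n18.mk = "kp"  ["kp"]
31. n19.tag = 28  [terminal]
32. n18.depth = 30  [d.tag * 3 - 54]
33. n18.off = 5  [d.tag - 23]
34. n0.env = 9  [C.off + 4]
35. n0.lim = true  [C.off > 4]
36. n0.lab = true  [C.off > 4]
37. n0.val = "mp"  ["mp"]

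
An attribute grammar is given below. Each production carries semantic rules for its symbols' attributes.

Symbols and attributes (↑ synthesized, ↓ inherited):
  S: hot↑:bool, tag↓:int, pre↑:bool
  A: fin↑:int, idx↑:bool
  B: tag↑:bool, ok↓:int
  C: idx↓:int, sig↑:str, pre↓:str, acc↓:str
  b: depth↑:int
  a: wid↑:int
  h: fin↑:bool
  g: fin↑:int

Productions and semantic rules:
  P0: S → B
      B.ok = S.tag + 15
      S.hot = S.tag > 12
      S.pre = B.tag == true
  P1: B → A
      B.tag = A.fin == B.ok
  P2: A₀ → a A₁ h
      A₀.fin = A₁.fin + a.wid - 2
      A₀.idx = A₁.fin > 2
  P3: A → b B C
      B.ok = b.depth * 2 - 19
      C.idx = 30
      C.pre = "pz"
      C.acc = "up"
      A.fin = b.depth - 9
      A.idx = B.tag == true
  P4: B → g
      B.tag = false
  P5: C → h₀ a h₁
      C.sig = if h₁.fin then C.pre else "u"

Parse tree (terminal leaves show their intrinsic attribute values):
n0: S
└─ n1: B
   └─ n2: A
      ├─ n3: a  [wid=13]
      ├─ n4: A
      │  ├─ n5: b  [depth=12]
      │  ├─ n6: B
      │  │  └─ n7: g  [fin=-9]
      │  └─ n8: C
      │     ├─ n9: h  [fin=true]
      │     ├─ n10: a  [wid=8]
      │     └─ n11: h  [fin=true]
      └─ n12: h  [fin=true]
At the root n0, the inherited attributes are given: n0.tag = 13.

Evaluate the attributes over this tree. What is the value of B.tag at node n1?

1. n0.tag = 13  [given at root]
2. n1.ok = 28  [S.tag + 15]
3. n3.wid = 13  [terminal]
4. n5.depth = 12  [terminal]
5. n6.ok = 5  [b.depth * 2 - 19]
6. n7.fin = -9  [terminal]
7. n6.tag = false  [false]
8. n8.idx = 30  [30]
9. n8.pre = "pz"  ["pz"]
10. n8.acc = "up"  ["up"]
11. n9.fin = true  [terminal]
12. n10.wid = 8  [terminal]
13. n11.fin = true  [terminal]
14. n8.sig = "pz"  [if h₁.fin then C.pre else "u"]
15. n4.fin = 3  [b.depth - 9]
16. n4.idx = false  [B.tag == true]
17. n12.fin = true  [terminal]
18. n2.fin = 14  [A₁.fin + a.wid - 2]
19. n2.idx = true  [A₁.fin > 2]
20. n1.tag = false  [A.fin == B.ok]
21. n0.hot = true  [S.tag > 12]
22. n0.pre = false  [B.tag == true]

false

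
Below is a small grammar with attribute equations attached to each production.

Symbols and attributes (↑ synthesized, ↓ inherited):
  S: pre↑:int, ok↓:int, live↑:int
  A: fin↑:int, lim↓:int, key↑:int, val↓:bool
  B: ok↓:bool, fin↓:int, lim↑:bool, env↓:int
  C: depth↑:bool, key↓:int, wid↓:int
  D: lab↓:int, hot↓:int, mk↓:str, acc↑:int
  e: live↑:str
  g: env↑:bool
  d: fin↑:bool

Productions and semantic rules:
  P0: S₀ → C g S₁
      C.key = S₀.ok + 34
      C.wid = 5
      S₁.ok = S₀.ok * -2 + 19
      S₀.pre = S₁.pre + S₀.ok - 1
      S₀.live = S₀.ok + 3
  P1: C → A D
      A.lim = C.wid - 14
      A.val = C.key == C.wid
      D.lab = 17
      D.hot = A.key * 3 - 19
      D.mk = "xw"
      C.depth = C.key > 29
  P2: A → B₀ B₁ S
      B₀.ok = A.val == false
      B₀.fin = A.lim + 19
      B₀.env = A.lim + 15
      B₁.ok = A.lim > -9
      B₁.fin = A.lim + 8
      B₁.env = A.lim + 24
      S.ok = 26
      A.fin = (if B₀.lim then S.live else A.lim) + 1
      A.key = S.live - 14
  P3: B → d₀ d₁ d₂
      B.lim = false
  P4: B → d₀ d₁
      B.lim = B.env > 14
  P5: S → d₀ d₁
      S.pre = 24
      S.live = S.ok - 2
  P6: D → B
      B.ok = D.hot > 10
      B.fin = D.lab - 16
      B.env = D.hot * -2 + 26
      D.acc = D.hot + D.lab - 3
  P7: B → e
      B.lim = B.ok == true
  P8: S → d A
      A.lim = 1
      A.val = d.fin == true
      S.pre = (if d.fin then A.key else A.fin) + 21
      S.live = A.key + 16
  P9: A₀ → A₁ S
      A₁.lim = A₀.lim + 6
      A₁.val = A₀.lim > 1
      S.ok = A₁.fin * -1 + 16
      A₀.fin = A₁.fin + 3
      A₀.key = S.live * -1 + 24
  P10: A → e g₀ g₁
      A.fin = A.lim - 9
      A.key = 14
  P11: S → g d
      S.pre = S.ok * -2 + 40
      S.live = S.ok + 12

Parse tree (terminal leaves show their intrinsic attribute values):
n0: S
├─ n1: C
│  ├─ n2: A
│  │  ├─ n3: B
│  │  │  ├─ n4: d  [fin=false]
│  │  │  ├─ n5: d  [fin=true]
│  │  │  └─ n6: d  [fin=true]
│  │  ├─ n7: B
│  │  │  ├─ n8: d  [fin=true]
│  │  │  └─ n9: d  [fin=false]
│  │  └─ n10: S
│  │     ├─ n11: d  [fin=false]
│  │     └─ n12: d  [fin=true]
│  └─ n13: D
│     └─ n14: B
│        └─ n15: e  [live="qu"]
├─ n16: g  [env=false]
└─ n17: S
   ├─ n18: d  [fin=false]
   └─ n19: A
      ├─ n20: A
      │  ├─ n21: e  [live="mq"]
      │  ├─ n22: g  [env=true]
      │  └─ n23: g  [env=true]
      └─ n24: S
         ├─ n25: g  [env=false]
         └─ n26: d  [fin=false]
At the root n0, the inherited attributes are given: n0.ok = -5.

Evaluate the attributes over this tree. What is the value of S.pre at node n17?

22

1. n0.ok = -5  [given at root]
2. n1.key = 29  [S₀.ok + 34]
3. n1.wid = 5  [5]
4. n2.lim = -9  [C.wid - 14]
5. n2.val = false  [C.key == C.wid]
6. n3.ok = true  [A.val == false]
7. n3.fin = 10  [A.lim + 19]
8. n3.env = 6  [A.lim + 15]
9. n4.fin = false  [terminal]
10. n5.fin = true  [terminal]
11. n6.fin = true  [terminal]
12. n3.lim = false  [false]
13. n7.ok = false  [A.lim > -9]
14. n7.fin = -1  [A.lim + 8]
15. n7.env = 15  [A.lim + 24]
16. n8.fin = true  [terminal]
17. n9.fin = false  [terminal]
18. n7.lim = true  [B.env > 14]
19. n10.ok = 26  [26]
20. n11.fin = false  [terminal]
21. n12.fin = true  [terminal]
22. n10.pre = 24  [24]
23. n10.live = 24  [S.ok - 2]
24. n2.fin = -8  [(if B₀.lim then S.live else A.lim) + 1]
25. n2.key = 10  [S.live - 14]
26. n13.lab = 17  [17]
27. n13.hot = 11  [A.key * 3 - 19]
28. n13.mk = "xw"  ["xw"]
29. n14.ok = true  [D.hot > 10]
30. n14.fin = 1  [D.lab - 16]
31. n14.env = 4  [D.hot * -2 + 26]
32. n15.live = "qu"  [terminal]
33. n14.lim = true  [B.ok == true]
34. n13.acc = 25  [D.hot + D.lab - 3]
35. n1.depth = false  [C.key > 29]
36. n16.env = false  [terminal]
37. n17.ok = 29  [S₀.ok * -2 + 19]
38. n18.fin = false  [terminal]
39. n19.lim = 1  [1]
40. n19.val = false  [d.fin == true]
41. n20.lim = 7  [A₀.lim + 6]
42. n20.val = false  [A₀.lim > 1]
43. n21.live = "mq"  [terminal]
44. n22.env = true  [terminal]
45. n23.env = true  [terminal]
46. n20.fin = -2  [A.lim - 9]
47. n20.key = 14  [14]
48. n24.ok = 18  [A₁.fin * -1 + 16]
49. n25.env = false  [terminal]
50. n26.fin = false  [terminal]
51. n24.pre = 4  [S.ok * -2 + 40]
52. n24.live = 30  [S.ok + 12]
53. n19.fin = 1  [A₁.fin + 3]
54. n19.key = -6  [S.live * -1 + 24]
55. n17.pre = 22  [(if d.fin then A.key else A.fin) + 21]
56. n17.live = 10  [A.key + 16]
57. n0.pre = 16  [S₁.pre + S₀.ok - 1]
58. n0.live = -2  [S₀.ok + 3]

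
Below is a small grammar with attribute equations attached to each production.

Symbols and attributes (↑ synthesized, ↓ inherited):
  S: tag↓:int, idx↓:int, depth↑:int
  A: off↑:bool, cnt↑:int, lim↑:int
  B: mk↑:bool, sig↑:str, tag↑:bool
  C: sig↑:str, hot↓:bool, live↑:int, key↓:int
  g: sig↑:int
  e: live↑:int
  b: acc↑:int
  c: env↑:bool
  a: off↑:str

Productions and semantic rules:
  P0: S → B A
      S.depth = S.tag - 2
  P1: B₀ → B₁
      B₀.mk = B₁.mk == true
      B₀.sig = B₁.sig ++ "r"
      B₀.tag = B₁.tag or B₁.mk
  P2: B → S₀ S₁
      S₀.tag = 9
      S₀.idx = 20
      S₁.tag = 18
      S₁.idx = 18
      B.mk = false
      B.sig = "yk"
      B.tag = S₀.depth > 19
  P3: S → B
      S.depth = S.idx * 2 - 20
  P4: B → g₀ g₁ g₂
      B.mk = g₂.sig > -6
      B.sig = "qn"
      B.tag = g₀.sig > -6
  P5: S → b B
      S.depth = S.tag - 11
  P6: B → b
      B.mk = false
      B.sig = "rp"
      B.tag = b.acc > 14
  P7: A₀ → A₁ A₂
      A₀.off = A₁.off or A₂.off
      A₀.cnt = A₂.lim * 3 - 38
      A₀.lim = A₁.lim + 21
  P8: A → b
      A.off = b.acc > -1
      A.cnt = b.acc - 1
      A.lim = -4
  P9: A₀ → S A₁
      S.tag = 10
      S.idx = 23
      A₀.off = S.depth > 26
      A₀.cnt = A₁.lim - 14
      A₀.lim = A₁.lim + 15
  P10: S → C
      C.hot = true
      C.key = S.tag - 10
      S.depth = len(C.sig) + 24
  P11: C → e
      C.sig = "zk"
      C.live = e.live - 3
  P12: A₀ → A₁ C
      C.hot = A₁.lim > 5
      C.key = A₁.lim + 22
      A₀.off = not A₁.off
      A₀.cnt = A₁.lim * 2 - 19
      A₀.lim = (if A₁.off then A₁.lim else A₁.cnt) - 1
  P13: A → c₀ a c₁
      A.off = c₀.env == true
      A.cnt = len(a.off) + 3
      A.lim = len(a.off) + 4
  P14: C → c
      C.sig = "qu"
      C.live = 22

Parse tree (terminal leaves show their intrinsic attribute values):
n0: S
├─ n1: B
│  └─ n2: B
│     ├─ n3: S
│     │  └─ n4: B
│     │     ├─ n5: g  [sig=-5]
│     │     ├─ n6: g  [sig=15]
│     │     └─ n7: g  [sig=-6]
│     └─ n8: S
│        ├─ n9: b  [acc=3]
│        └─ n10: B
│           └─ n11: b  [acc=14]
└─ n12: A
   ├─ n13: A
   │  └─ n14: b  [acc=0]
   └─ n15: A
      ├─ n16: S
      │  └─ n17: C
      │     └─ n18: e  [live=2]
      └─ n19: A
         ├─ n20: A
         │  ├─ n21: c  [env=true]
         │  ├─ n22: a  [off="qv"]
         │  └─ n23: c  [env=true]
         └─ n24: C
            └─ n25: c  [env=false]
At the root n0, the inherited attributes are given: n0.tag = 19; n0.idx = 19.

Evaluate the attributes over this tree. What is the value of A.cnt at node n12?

22

1. n0.tag = 19  [given at root]
2. n0.idx = 19  [given at root]
3. n3.tag = 9  [9]
4. n3.idx = 20  [20]
5. n5.sig = -5  [terminal]
6. n6.sig = 15  [terminal]
7. n7.sig = -6  [terminal]
8. n4.mk = false  [g₂.sig > -6]
9. n4.sig = "qn"  ["qn"]
10. n4.tag = true  [g₀.sig > -6]
11. n3.depth = 20  [S.idx * 2 - 20]
12. n8.tag = 18  [18]
13. n8.idx = 18  [18]
14. n9.acc = 3  [terminal]
15. n11.acc = 14  [terminal]
16. n10.mk = false  [false]
17. n10.sig = "rp"  ["rp"]
18. n10.tag = false  [b.acc > 14]
19. n8.depth = 7  [S.tag - 11]
20. n2.mk = false  [false]
21. n2.sig = "yk"  ["yk"]
22. n2.tag = true  [S₀.depth > 19]
23. n1.mk = false  [B₁.mk == true]
24. n1.sig = "ykr"  [B₁.sig ++ "r"]
25. n1.tag = true  [B₁.tag or B₁.mk]
26. n14.acc = 0  [terminal]
27. n13.off = true  [b.acc > -1]
28. n13.cnt = -1  [b.acc - 1]
29. n13.lim = -4  [-4]
30. n16.tag = 10  [10]
31. n16.idx = 23  [23]
32. n17.hot = true  [true]
33. n17.key = 0  [S.tag - 10]
34. n18.live = 2  [terminal]
35. n17.sig = "zk"  ["zk"]
36. n17.live = -1  [e.live - 3]
37. n16.depth = 26  [len(C.sig) + 24]
38. n21.env = true  [terminal]
39. n22.off = "qv"  [terminal]
40. n23.env = true  [terminal]
41. n20.off = true  [c₀.env == true]
42. n20.cnt = 5  [len(a.off) + 3]
43. n20.lim = 6  [len(a.off) + 4]
44. n24.hot = true  [A₁.lim > 5]
45. n24.key = 28  [A₁.lim + 22]
46. n25.env = false  [terminal]
47. n24.sig = "qu"  ["qu"]
48. n24.live = 22  [22]
49. n19.off = false  [not A₁.off]
50. n19.cnt = -7  [A₁.lim * 2 - 19]
51. n19.lim = 5  [(if A₁.off then A₁.lim else A₁.cnt) - 1]
52. n15.off = false  [S.depth > 26]
53. n15.cnt = -9  [A₁.lim - 14]
54. n15.lim = 20  [A₁.lim + 15]
55. n12.off = true  [A₁.off or A₂.off]
56. n12.cnt = 22  [A₂.lim * 3 - 38]
57. n12.lim = 17  [A₁.lim + 21]
58. n0.depth = 17  [S.tag - 2]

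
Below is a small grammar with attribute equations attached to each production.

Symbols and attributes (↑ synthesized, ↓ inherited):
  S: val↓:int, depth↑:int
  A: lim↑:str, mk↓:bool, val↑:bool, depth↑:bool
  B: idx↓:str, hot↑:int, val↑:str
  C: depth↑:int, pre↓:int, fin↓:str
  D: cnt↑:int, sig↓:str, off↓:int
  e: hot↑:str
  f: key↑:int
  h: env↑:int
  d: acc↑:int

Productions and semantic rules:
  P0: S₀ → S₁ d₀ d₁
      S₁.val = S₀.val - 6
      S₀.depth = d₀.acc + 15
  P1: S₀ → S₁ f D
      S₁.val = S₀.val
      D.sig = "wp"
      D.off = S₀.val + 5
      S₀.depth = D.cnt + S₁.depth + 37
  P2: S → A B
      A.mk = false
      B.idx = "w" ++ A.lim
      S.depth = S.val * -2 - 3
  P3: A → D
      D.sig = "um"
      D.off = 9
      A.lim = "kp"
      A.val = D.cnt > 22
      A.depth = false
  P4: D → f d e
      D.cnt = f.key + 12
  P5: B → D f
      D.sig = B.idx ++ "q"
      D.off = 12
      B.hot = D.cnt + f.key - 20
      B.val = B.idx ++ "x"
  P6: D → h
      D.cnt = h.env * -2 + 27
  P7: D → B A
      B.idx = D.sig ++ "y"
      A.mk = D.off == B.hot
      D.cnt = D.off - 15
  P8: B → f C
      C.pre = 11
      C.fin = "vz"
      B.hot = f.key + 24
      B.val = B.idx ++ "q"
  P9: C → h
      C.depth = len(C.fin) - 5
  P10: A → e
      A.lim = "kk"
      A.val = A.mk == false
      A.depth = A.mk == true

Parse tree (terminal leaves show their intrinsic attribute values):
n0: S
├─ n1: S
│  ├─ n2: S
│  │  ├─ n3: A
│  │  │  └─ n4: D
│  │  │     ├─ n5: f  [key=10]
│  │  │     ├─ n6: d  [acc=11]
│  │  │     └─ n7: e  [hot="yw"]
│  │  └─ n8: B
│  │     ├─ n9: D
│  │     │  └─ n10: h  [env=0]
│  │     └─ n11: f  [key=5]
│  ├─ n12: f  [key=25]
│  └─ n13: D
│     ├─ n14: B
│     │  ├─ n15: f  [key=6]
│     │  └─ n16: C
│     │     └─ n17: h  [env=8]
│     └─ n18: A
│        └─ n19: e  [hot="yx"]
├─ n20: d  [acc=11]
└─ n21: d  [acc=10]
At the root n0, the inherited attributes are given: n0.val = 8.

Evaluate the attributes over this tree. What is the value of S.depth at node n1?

22

1. n0.val = 8  [given at root]
2. n1.val = 2  [S₀.val - 6]
3. n2.val = 2  [S₀.val]
4. n3.mk = false  [false]
5. n4.sig = "um"  ["um"]
6. n4.off = 9  [9]
7. n5.key = 10  [terminal]
8. n6.acc = 11  [terminal]
9. n7.hot = "yw"  [terminal]
10. n4.cnt = 22  [f.key + 12]
11. n3.lim = "kp"  ["kp"]
12. n3.val = false  [D.cnt > 22]
13. n3.depth = false  [false]
14. n8.idx = "wkp"  ["w" ++ A.lim]
15. n9.sig = "wkpq"  [B.idx ++ "q"]
16. n9.off = 12  [12]
17. n10.env = 0  [terminal]
18. n9.cnt = 27  [h.env * -2 + 27]
19. n11.key = 5  [terminal]
20. n8.hot = 12  [D.cnt + f.key - 20]
21. n8.val = "wkpx"  [B.idx ++ "x"]
22. n2.depth = -7  [S.val * -2 - 3]
23. n12.key = 25  [terminal]
24. n13.sig = "wp"  ["wp"]
25. n13.off = 7  [S₀.val + 5]
26. n14.idx = "wpy"  [D.sig ++ "y"]
27. n15.key = 6  [terminal]
28. n16.pre = 11  [11]
29. n16.fin = "vz"  ["vz"]
30. n17.env = 8  [terminal]
31. n16.depth = -3  [len(C.fin) - 5]
32. n14.hot = 30  [f.key + 24]
33. n14.val = "wpyq"  [B.idx ++ "q"]
34. n18.mk = false  [D.off == B.hot]
35. n19.hot = "yx"  [terminal]
36. n18.lim = "kk"  ["kk"]
37. n18.val = true  [A.mk == false]
38. n18.depth = false  [A.mk == true]
39. n13.cnt = -8  [D.off - 15]
40. n1.depth = 22  [D.cnt + S₁.depth + 37]
41. n20.acc = 11  [terminal]
42. n21.acc = 10  [terminal]
43. n0.depth = 26  [d₀.acc + 15]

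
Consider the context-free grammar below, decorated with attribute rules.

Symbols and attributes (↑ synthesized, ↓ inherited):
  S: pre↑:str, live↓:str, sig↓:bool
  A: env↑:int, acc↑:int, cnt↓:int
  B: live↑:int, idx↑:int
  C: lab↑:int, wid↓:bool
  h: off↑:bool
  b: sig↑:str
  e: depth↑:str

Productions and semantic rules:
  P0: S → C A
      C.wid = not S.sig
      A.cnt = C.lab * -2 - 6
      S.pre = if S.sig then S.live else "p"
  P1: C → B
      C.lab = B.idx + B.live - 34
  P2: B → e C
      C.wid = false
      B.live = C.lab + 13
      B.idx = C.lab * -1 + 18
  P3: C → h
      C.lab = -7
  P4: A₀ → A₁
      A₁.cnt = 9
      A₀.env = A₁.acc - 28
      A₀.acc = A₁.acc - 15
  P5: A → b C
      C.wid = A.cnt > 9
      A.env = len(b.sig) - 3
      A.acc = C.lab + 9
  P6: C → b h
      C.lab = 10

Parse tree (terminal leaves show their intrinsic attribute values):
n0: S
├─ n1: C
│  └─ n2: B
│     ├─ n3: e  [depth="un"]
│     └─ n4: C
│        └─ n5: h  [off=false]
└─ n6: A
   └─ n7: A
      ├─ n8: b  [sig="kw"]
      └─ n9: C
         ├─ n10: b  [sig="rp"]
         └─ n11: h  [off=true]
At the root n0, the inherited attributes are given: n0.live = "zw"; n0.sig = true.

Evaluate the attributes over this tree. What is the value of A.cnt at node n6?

1. n0.live = "zw"  [given at root]
2. n0.sig = true  [given at root]
3. n1.wid = false  [not S.sig]
4. n3.depth = "un"  [terminal]
5. n4.wid = false  [false]
6. n5.off = false  [terminal]
7. n4.lab = -7  [-7]
8. n2.live = 6  [C.lab + 13]
9. n2.idx = 25  [C.lab * -1 + 18]
10. n1.lab = -3  [B.idx + B.live - 34]
11. n6.cnt = 0  [C.lab * -2 - 6]
12. n7.cnt = 9  [9]
13. n8.sig = "kw"  [terminal]
14. n9.wid = false  [A.cnt > 9]
15. n10.sig = "rp"  [terminal]
16. n11.off = true  [terminal]
17. n9.lab = 10  [10]
18. n7.env = -1  [len(b.sig) - 3]
19. n7.acc = 19  [C.lab + 9]
20. n6.env = -9  [A₁.acc - 28]
21. n6.acc = 4  [A₁.acc - 15]
22. n0.pre = "zw"  [if S.sig then S.live else "p"]

0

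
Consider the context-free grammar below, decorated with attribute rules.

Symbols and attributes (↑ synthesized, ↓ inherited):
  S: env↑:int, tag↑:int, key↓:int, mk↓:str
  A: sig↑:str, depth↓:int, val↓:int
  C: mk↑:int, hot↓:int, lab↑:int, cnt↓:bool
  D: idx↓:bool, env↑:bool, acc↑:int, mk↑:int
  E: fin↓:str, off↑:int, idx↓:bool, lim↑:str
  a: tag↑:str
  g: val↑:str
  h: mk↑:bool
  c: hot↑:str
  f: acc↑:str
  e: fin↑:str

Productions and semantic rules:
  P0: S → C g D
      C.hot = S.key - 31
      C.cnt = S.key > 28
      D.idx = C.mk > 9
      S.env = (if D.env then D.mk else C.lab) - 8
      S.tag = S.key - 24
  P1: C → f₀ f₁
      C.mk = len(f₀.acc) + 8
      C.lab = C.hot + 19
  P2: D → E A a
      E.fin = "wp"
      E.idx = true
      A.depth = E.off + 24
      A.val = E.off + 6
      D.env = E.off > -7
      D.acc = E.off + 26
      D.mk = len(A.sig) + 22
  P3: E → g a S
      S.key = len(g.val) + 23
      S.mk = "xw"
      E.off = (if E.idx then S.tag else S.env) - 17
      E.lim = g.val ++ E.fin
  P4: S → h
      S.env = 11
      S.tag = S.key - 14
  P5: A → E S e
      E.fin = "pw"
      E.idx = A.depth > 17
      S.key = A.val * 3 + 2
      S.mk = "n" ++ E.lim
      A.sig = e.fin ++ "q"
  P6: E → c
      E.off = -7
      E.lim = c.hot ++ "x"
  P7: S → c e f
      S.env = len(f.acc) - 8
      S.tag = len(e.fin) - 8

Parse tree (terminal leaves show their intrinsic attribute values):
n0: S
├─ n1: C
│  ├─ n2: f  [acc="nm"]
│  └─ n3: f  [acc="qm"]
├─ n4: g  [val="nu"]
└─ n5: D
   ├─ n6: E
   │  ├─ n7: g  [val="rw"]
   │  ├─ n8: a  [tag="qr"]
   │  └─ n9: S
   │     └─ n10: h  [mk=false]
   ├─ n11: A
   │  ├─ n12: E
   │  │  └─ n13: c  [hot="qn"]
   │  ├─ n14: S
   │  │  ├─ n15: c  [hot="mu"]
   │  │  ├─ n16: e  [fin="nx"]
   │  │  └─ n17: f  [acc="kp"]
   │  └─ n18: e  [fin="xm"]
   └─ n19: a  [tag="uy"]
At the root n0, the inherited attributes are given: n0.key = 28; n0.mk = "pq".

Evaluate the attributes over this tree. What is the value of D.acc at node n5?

20

1. n0.key = 28  [given at root]
2. n0.mk = "pq"  [given at root]
3. n1.hot = -3  [S.key - 31]
4. n1.cnt = false  [S.key > 28]
5. n2.acc = "nm"  [terminal]
6. n3.acc = "qm"  [terminal]
7. n1.mk = 10  [len(f₀.acc) + 8]
8. n1.lab = 16  [C.hot + 19]
9. n4.val = "nu"  [terminal]
10. n5.idx = true  [C.mk > 9]
11. n6.fin = "wp"  ["wp"]
12. n6.idx = true  [true]
13. n7.val = "rw"  [terminal]
14. n8.tag = "qr"  [terminal]
15. n9.key = 25  [len(g.val) + 23]
16. n9.mk = "xw"  ["xw"]
17. n10.mk = false  [terminal]
18. n9.env = 11  [11]
19. n9.tag = 11  [S.key - 14]
20. n6.off = -6  [(if E.idx then S.tag else S.env) - 17]
21. n6.lim = "rwwp"  [g.val ++ E.fin]
22. n11.depth = 18  [E.off + 24]
23. n11.val = 0  [E.off + 6]
24. n12.fin = "pw"  ["pw"]
25. n12.idx = true  [A.depth > 17]
26. n13.hot = "qn"  [terminal]
27. n12.off = -7  [-7]
28. n12.lim = "qnx"  [c.hot ++ "x"]
29. n14.key = 2  [A.val * 3 + 2]
30. n14.mk = "nqnx"  ["n" ++ E.lim]
31. n15.hot = "mu"  [terminal]
32. n16.fin = "nx"  [terminal]
33. n17.acc = "kp"  [terminal]
34. n14.env = -6  [len(f.acc) - 8]
35. n14.tag = -6  [len(e.fin) - 8]
36. n18.fin = "xm"  [terminal]
37. n11.sig = "xmq"  [e.fin ++ "q"]
38. n19.tag = "uy"  [terminal]
39. n5.env = true  [E.off > -7]
40. n5.acc = 20  [E.off + 26]
41. n5.mk = 25  [len(A.sig) + 22]
42. n0.env = 17  [(if D.env then D.mk else C.lab) - 8]
43. n0.tag = 4  [S.key - 24]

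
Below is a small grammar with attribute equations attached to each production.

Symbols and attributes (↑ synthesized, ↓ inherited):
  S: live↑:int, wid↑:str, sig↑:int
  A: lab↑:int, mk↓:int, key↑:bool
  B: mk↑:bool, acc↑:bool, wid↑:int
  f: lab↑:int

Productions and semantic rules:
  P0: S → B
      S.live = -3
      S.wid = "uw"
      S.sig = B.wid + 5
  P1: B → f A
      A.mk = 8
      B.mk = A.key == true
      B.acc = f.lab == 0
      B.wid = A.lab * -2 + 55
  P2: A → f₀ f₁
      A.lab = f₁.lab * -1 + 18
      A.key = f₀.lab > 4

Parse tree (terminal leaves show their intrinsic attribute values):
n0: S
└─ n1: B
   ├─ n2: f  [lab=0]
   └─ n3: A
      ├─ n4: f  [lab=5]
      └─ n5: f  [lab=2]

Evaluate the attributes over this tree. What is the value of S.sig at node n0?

1. n2.lab = 0  [terminal]
2. n3.mk = 8  [8]
3. n4.lab = 5  [terminal]
4. n5.lab = 2  [terminal]
5. n3.lab = 16  [f₁.lab * -1 + 18]
6. n3.key = true  [f₀.lab > 4]
7. n1.mk = true  [A.key == true]
8. n1.acc = true  [f.lab == 0]
9. n1.wid = 23  [A.lab * -2 + 55]
10. n0.live = -3  [-3]
11. n0.wid = "uw"  ["uw"]
12. n0.sig = 28  [B.wid + 5]

28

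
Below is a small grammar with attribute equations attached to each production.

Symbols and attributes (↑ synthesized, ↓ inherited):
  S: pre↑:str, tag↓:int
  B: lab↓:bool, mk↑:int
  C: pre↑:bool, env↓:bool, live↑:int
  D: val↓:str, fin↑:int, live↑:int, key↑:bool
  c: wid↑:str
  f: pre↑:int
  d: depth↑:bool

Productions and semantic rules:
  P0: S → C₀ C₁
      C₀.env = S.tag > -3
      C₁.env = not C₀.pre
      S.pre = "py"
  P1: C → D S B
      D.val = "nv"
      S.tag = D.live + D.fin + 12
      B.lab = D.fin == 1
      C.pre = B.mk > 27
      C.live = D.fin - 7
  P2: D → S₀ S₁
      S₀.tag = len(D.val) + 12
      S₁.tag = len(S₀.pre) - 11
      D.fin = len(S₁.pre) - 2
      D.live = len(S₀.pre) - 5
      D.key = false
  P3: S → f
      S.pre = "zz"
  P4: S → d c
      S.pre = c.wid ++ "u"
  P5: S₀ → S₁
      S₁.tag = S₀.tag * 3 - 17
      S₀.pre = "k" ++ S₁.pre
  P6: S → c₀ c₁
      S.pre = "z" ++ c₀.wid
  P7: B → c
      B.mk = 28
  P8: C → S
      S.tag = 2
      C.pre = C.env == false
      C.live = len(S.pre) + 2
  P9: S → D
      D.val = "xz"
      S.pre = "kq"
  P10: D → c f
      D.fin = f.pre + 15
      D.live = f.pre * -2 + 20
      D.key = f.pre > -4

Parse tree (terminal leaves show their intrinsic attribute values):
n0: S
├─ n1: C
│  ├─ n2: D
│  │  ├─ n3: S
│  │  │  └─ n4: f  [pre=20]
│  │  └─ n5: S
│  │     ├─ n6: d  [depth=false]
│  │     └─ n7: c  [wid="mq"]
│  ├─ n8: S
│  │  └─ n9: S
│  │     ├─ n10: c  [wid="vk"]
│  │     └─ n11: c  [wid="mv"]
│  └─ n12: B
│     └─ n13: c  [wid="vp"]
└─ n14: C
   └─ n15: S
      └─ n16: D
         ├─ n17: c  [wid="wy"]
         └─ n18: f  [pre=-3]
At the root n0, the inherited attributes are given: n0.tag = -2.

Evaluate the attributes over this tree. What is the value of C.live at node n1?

-6

1. n0.tag = -2  [given at root]
2. n1.env = true  [S.tag > -3]
3. n2.val = "nv"  ["nv"]
4. n3.tag = 14  [len(D.val) + 12]
5. n4.pre = 20  [terminal]
6. n3.pre = "zz"  ["zz"]
7. n5.tag = -9  [len(S₀.pre) - 11]
8. n6.depth = false  [terminal]
9. n7.wid = "mq"  [terminal]
10. n5.pre = "mqu"  [c.wid ++ "u"]
11. n2.fin = 1  [len(S₁.pre) - 2]
12. n2.live = -3  [len(S₀.pre) - 5]
13. n2.key = false  [false]
14. n8.tag = 10  [D.live + D.fin + 12]
15. n9.tag = 13  [S₀.tag * 3 - 17]
16. n10.wid = "vk"  [terminal]
17. n11.wid = "mv"  [terminal]
18. n9.pre = "zvk"  ["z" ++ c₀.wid]
19. n8.pre = "kzvk"  ["k" ++ S₁.pre]
20. n12.lab = true  [D.fin == 1]
21. n13.wid = "vp"  [terminal]
22. n12.mk = 28  [28]
23. n1.pre = true  [B.mk > 27]
24. n1.live = -6  [D.fin - 7]
25. n14.env = false  [not C₀.pre]
26. n15.tag = 2  [2]
27. n16.val = "xz"  ["xz"]
28. n17.wid = "wy"  [terminal]
29. n18.pre = -3  [terminal]
30. n16.fin = 12  [f.pre + 15]
31. n16.live = 26  [f.pre * -2 + 20]
32. n16.key = true  [f.pre > -4]
33. n15.pre = "kq"  ["kq"]
34. n14.pre = true  [C.env == false]
35. n14.live = 4  [len(S.pre) + 2]
36. n0.pre = "py"  ["py"]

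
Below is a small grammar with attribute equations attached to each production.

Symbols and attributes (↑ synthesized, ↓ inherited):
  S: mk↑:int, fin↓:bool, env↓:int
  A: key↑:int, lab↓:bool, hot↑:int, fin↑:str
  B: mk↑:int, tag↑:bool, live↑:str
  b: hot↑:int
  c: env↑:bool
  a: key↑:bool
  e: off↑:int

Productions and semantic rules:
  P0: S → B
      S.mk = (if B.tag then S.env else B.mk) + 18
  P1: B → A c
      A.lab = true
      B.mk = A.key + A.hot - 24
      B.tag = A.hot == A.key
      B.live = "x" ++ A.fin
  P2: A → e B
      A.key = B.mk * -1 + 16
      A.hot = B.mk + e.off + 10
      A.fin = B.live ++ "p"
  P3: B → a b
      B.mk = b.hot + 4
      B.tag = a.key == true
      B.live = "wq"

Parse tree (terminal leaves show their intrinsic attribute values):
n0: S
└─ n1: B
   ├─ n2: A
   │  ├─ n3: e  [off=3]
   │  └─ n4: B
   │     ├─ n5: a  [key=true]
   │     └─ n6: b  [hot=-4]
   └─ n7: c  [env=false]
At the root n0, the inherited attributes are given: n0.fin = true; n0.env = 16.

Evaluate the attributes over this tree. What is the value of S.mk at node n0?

23

1. n0.fin = true  [given at root]
2. n0.env = 16  [given at root]
3. n2.lab = true  [true]
4. n3.off = 3  [terminal]
5. n5.key = true  [terminal]
6. n6.hot = -4  [terminal]
7. n4.mk = 0  [b.hot + 4]
8. n4.tag = true  [a.key == true]
9. n4.live = "wq"  ["wq"]
10. n2.key = 16  [B.mk * -1 + 16]
11. n2.hot = 13  [B.mk + e.off + 10]
12. n2.fin = "wqp"  [B.live ++ "p"]
13. n7.env = false  [terminal]
14. n1.mk = 5  [A.key + A.hot - 24]
15. n1.tag = false  [A.hot == A.key]
16. n1.live = "xwqp"  ["x" ++ A.fin]
17. n0.mk = 23  [(if B.tag then S.env else B.mk) + 18]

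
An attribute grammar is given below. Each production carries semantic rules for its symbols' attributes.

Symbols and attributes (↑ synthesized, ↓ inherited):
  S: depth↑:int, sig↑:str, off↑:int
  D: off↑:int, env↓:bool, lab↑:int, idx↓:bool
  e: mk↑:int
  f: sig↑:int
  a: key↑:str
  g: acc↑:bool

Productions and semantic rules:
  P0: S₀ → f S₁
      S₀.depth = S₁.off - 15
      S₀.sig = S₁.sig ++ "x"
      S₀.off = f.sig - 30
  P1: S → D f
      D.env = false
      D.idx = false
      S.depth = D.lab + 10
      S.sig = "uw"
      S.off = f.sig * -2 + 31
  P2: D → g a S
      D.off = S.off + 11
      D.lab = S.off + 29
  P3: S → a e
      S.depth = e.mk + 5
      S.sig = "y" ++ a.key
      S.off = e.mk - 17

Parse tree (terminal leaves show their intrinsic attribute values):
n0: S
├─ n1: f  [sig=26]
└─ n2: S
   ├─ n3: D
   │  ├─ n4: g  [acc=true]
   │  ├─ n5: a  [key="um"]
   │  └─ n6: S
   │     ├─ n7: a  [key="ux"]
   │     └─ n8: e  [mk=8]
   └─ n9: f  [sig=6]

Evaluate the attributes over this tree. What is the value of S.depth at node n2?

30

1. n1.sig = 26  [terminal]
2. n3.env = false  [false]
3. n3.idx = false  [false]
4. n4.acc = true  [terminal]
5. n5.key = "um"  [terminal]
6. n7.key = "ux"  [terminal]
7. n8.mk = 8  [terminal]
8. n6.depth = 13  [e.mk + 5]
9. n6.sig = "yux"  ["y" ++ a.key]
10. n6.off = -9  [e.mk - 17]
11. n3.off = 2  [S.off + 11]
12. n3.lab = 20  [S.off + 29]
13. n9.sig = 6  [terminal]
14. n2.depth = 30  [D.lab + 10]
15. n2.sig = "uw"  ["uw"]
16. n2.off = 19  [f.sig * -2 + 31]
17. n0.depth = 4  [S₁.off - 15]
18. n0.sig = "uwx"  [S₁.sig ++ "x"]
19. n0.off = -4  [f.sig - 30]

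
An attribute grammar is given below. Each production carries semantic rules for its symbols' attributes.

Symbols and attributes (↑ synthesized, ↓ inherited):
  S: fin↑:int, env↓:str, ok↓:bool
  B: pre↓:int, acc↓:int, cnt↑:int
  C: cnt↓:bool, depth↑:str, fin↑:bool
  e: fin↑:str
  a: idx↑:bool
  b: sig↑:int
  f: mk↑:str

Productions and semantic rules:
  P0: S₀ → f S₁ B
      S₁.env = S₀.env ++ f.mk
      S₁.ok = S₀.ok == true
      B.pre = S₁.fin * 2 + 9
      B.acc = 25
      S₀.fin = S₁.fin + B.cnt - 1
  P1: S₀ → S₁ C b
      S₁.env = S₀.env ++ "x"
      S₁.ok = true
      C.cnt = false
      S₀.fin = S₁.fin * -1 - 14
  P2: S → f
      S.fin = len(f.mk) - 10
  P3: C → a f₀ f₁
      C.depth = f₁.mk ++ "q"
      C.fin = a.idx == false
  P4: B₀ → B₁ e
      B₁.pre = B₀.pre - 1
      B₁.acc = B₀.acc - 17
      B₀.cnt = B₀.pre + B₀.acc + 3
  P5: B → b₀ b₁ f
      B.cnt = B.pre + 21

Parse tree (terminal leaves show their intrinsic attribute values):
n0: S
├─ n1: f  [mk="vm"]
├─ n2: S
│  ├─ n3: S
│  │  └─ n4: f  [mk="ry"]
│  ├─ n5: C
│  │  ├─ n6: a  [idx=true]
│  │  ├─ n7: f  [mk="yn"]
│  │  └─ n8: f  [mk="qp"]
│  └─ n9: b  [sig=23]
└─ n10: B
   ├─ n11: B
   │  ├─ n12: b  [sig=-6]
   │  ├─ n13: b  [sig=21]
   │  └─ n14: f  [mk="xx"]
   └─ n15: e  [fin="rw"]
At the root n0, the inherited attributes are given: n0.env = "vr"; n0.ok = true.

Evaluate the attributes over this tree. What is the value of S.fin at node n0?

18

1. n0.env = "vr"  [given at root]
2. n0.ok = true  [given at root]
3. n1.mk = "vm"  [terminal]
4. n2.env = "vrvm"  [S₀.env ++ f.mk]
5. n2.ok = true  [S₀.ok == true]
6. n3.env = "vrvmx"  [S₀.env ++ "x"]
7. n3.ok = true  [true]
8. n4.mk = "ry"  [terminal]
9. n3.fin = -8  [len(f.mk) - 10]
10. n5.cnt = false  [false]
11. n6.idx = true  [terminal]
12. n7.mk = "yn"  [terminal]
13. n8.mk = "qp"  [terminal]
14. n5.depth = "qpq"  [f₁.mk ++ "q"]
15. n5.fin = false  [a.idx == false]
16. n9.sig = 23  [terminal]
17. n2.fin = -6  [S₁.fin * -1 - 14]
18. n10.pre = -3  [S₁.fin * 2 + 9]
19. n10.acc = 25  [25]
20. n11.pre = -4  [B₀.pre - 1]
21. n11.acc = 8  [B₀.acc - 17]
22. n12.sig = -6  [terminal]
23. n13.sig = 21  [terminal]
24. n14.mk = "xx"  [terminal]
25. n11.cnt = 17  [B.pre + 21]
26. n15.fin = "rw"  [terminal]
27. n10.cnt = 25  [B₀.pre + B₀.acc + 3]
28. n0.fin = 18  [S₁.fin + B.cnt - 1]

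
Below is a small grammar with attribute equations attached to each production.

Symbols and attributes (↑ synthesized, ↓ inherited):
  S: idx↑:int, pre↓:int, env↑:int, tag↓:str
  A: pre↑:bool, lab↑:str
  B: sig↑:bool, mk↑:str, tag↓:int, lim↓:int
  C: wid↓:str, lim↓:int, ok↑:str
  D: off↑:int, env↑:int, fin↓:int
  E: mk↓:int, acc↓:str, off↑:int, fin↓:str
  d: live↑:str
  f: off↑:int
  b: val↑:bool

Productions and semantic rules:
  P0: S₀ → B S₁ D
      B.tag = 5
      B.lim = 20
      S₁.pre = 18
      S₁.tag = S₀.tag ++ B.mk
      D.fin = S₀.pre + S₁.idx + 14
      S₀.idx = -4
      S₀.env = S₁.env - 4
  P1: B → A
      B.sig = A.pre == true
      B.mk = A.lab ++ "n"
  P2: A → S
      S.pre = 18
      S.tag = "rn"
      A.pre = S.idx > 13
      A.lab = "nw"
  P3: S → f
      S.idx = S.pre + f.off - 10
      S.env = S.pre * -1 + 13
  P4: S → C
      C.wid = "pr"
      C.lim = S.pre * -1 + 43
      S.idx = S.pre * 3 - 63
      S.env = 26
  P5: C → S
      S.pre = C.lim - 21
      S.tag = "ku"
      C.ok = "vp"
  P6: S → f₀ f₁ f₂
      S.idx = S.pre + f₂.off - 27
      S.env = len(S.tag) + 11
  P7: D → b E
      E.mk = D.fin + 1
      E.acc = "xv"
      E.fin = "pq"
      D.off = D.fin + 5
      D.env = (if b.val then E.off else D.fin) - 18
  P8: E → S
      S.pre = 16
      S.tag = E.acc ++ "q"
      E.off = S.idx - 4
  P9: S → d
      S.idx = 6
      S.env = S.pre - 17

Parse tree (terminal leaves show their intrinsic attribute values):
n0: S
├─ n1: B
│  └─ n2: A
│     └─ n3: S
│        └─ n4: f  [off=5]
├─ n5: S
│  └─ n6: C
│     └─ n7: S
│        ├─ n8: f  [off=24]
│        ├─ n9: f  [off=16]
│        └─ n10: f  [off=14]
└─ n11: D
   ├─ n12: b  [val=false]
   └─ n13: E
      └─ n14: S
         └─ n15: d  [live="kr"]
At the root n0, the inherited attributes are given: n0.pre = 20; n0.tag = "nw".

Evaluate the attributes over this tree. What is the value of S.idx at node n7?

1. n0.pre = 20  [given at root]
2. n0.tag = "nw"  [given at root]
3. n1.tag = 5  [5]
4. n1.lim = 20  [20]
5. n3.pre = 18  [18]
6. n3.tag = "rn"  ["rn"]
7. n4.off = 5  [terminal]
8. n3.idx = 13  [S.pre + f.off - 10]
9. n3.env = -5  [S.pre * -1 + 13]
10. n2.pre = false  [S.idx > 13]
11. n2.lab = "nw"  ["nw"]
12. n1.sig = false  [A.pre == true]
13. n1.mk = "nwn"  [A.lab ++ "n"]
14. n5.pre = 18  [18]
15. n5.tag = "nwnwn"  [S₀.tag ++ B.mk]
16. n6.wid = "pr"  ["pr"]
17. n6.lim = 25  [S.pre * -1 + 43]
18. n7.pre = 4  [C.lim - 21]
19. n7.tag = "ku"  ["ku"]
20. n8.off = 24  [terminal]
21. n9.off = 16  [terminal]
22. n10.off = 14  [terminal]
23. n7.idx = -9  [S.pre + f₂.off - 27]
24. n7.env = 13  [len(S.tag) + 11]
25. n6.ok = "vp"  ["vp"]
26. n5.idx = -9  [S.pre * 3 - 63]
27. n5.env = 26  [26]
28. n11.fin = 25  [S₀.pre + S₁.idx + 14]
29. n12.val = false  [terminal]
30. n13.mk = 26  [D.fin + 1]
31. n13.acc = "xv"  ["xv"]
32. n13.fin = "pq"  ["pq"]
33. n14.pre = 16  [16]
34. n14.tag = "xvq"  [E.acc ++ "q"]
35. n15.live = "kr"  [terminal]
36. n14.idx = 6  [6]
37. n14.env = -1  [S.pre - 17]
38. n13.off = 2  [S.idx - 4]
39. n11.off = 30  [D.fin + 5]
40. n11.env = 7  [(if b.val then E.off else D.fin) - 18]
41. n0.idx = -4  [-4]
42. n0.env = 22  [S₁.env - 4]

-9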